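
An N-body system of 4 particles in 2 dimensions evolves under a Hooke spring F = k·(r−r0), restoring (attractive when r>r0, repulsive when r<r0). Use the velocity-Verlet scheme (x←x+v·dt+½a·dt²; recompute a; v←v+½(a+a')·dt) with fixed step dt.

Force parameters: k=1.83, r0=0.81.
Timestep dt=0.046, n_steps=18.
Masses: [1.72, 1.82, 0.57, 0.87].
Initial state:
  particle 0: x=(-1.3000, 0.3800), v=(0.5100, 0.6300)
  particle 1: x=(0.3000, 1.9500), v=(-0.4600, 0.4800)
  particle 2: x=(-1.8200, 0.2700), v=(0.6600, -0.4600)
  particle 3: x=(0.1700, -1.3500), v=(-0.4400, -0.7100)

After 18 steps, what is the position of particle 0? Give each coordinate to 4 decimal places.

step 0: x0=(-1.3000, 0.3800) x1=(0.3000, 1.9500) x2=(-1.8200, 0.2700) x3=(0.1700, -1.3500)
step 1: x0=(-1.2740, 0.4089) x1=(0.2761, 1.9671) x2=(-1.7809, 0.2489) x3=(0.1448, -1.3722)
step 2: x0=(-1.2432, 0.4377) x1=(0.2468, 1.9742) x2=(-1.7250, 0.2279) x3=(0.1102, -1.3731)
step 3: x0=(-1.2077, 0.4662) x1=(0.2124, 1.9713) x2=(-1.6532, 0.2070) x3=(0.0668, -1.3528)
step 4: x0=(-1.1679, 0.4945) x1=(0.1732, 1.9585) x2=(-1.5669, 0.1865) x3=(0.0152, -1.3116)
step 5: x0=(-1.1241, 0.5227) x1=(0.1296, 1.9361) x2=(-1.4675, 0.1664) x3=(-0.0435, -1.2503)
step 6: x0=(-1.0767, 0.5507) x1=(0.0820, 1.9044) x2=(-1.3567, 0.1470) x3=(-0.1084, -1.1698)
step 7: x0=(-1.0262, 0.5787) x1=(0.0307, 1.8639) x2=(-1.2361, 0.1285) x3=(-0.1782, -1.0714)
step 8: x0=(-0.9731, 0.6068) x1=(-0.0237, 1.8152) x2=(-1.1075, 0.1114) x3=(-0.2519, -0.9569)
step 9: x0=(-0.9179, 0.6349) x1=(-0.0808, 1.7590) x2=(-0.9727, 0.0963) x3=(-0.3281, -0.8279)
step 10: x0=(-0.8613, 0.6631) x1=(-0.1401, 1.6959) x2=(-0.8334, 0.0841) x3=(-0.4056, -0.6867)
step 11: x0=(-0.8036, 0.6913) x1=(-0.2011, 1.6268) x2=(-0.6912, 0.0758) x3=(-0.4833, -0.5356)
step 12: x0=(-0.7454, 0.7195) x1=(-0.2633, 1.5527) x2=(-0.5474, 0.0727) x3=(-0.5606, -0.3772)
step 13: x0=(-0.6870, 0.7476) x1=(-0.3264, 1.4744) x2=(-0.4025, 0.0757) x3=(-0.6373, -0.2140)
step 14: x0=(-0.6286, 0.7756) x1=(-0.3899, 1.3929) x2=(-0.2552, 0.0846) x3=(-0.7146, -0.0477)
step 15: x0=(-0.5704, 0.8032) x1=(-0.4534, 1.3093) x2=(-0.1060, 0.0973) x3=(-0.7926, 0.1212)
step 16: x0=(-0.5123, 0.8304) x1=(-0.5169, 1.2245) x2=(0.0430, 0.1132) x3=(-0.8708, 0.2915)
step 17: x0=(-0.4538, 0.8567) x1=(-0.5800, 1.1394) x2=(0.1895, 0.1324) x3=(-0.9486, 0.4619)
step 18: x0=(-0.3942, 0.8820) x1=(-0.6430, 1.0545) x2=(0.3309, 0.1555) x3=(-1.0254, 0.6312)

(-0.3942, 0.8820)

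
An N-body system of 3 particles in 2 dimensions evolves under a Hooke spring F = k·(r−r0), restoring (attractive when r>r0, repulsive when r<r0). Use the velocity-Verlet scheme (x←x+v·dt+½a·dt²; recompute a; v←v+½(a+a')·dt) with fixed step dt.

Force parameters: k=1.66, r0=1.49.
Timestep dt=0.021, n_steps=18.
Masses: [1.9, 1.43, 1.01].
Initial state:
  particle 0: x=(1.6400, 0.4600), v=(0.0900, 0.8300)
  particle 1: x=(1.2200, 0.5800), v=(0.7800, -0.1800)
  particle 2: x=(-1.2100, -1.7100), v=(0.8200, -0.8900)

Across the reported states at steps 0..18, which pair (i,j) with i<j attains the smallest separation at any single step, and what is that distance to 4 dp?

step 0: x0=(1.6400, 0.4600) x1=(1.2200, 0.5800) x2=(-1.2100, -1.7100)
step 1: x0=(1.6418, 0.4771) x1=(1.2358, 0.5760) x2=(-1.1917, -1.7278)
step 2: x0=(1.6433, 0.4937) x1=(1.2503, 0.5714) x2=(-1.1712, -1.7437)
step 3: x0=(1.6446, 0.5096) x1=(1.2636, 0.5663) x2=(-1.1485, -1.7577)
step 4: x0=(1.6457, 0.5250) x1=(1.2757, 0.5606) x2=(-1.1237, -1.7698)
step 5: x0=(1.6466, 0.5398) x1=(1.2865, 0.5543) x2=(-1.0968, -1.7801)
step 6: x0=(1.6473, 0.5541) x1=(1.2961, 0.5474) x2=(-1.0677, -1.7884)
step 7: x0=(1.6478, 0.5678) x1=(1.3044, 0.5398) x2=(-1.0365, -1.7947)
step 8: x0=(1.6482, 0.5811) x1=(1.3115, 0.5315) x2=(-1.0033, -1.7992)
step 9: x0=(1.6484, 0.5939) x1=(1.3174, 0.5225) x2=(-0.9680, -1.8017)
step 10: x0=(1.6485, 0.6062) x1=(1.3220, 0.5127) x2=(-0.9308, -1.8023)
step 11: x0=(1.6484, 0.6182) x1=(1.3254, 0.5021) x2=(-0.8915, -1.8010)
step 12: x0=(1.6482, 0.6297) x1=(1.3277, 0.4906) x2=(-0.8504, -1.7978)
step 13: x0=(1.6478, 0.6409) x1=(1.3289, 0.4783) x2=(-0.8074, -1.7927)
step 14: x0=(1.6473, 0.6518) x1=(1.3290, 0.4652) x2=(-0.7625, -1.7857)
step 15: x0=(1.6466, 0.6623) x1=(1.3280, 0.4511) x2=(-0.7159, -1.7769)
step 16: x0=(1.6458, 0.6726) x1=(1.3260, 0.4362) x2=(-0.6676, -1.7663)
step 17: x0=(1.6448, 0.6825) x1=(1.3231, 0.4204) x2=(-0.6176, -1.7539)
step 18: x0=(1.6437, 0.6922) x1=(1.3193, 0.4036) x2=(-0.5661, -1.7398)

pair (0,1), distance 0.3387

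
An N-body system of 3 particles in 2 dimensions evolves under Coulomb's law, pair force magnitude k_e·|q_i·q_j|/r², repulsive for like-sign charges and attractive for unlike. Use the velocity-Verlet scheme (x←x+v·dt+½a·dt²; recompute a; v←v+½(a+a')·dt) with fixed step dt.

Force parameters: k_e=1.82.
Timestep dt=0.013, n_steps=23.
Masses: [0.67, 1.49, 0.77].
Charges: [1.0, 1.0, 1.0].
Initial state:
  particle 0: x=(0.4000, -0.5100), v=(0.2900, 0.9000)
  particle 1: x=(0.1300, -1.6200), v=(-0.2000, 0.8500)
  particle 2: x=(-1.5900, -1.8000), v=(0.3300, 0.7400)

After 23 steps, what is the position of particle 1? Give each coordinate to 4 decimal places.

step 0: x0=(0.4000, -0.5100) x1=(0.1300, -1.6200) x2=(-1.5900, -1.8000)
step 1: x0=(0.4038, -0.4981) x1=(0.1274, -1.6090) x2=(-1.5858, -1.7904)
step 2: x0=(0.4078, -0.4858) x1=(0.1249, -1.5982) x2=(-1.5818, -1.7809)
step 3: x0=(0.4120, -0.4732) x1=(0.1223, -1.5875) x2=(-1.5780, -1.7714)
step 4: x0=(0.4163, -0.4601) x1=(0.1198, -1.5770) x2=(-1.5744, -1.7619)
step 5: x0=(0.4208, -0.4467) x1=(0.1174, -1.5666) x2=(-1.5710, -1.7526)
step 6: x0=(0.4254, -0.4329) x1=(0.1150, -1.5563) x2=(-1.5678, -1.7432)
step 7: x0=(0.4302, -0.4188) x1=(0.1126, -1.5462) x2=(-1.5647, -1.7340)
step 8: x0=(0.4351, -0.4042) x1=(0.1102, -1.5362) x2=(-1.5619, -1.7247)
step 9: x0=(0.4402, -0.3894) x1=(0.1079, -1.5263) x2=(-1.5593, -1.7156)
step 10: x0=(0.4455, -0.3741) x1=(0.1056, -1.5166) x2=(-1.5569, -1.7065)
step 11: x0=(0.4509, -0.3585) x1=(0.1033, -1.5070) x2=(-1.5546, -1.6974)
step 12: x0=(0.4564, -0.3426) x1=(0.1010, -1.4976) x2=(-1.5526, -1.6884)
step 13: x0=(0.4622, -0.3263) x1=(0.0988, -1.4882) x2=(-1.5508, -1.6795)
step 14: x0=(0.4680, -0.3096) x1=(0.0967, -1.4790) x2=(-1.5491, -1.6706)
step 15: x0=(0.4741, -0.2927) x1=(0.0945, -1.4699) x2=(-1.5477, -1.6617)
step 16: x0=(0.4803, -0.2754) x1=(0.0924, -1.4610) x2=(-1.5465, -1.6529)
step 17: x0=(0.4866, -0.2578) x1=(0.0903, -1.4521) x2=(-1.5455, -1.6442)
step 18: x0=(0.4931, -0.2398) x1=(0.0883, -1.4434) x2=(-1.5446, -1.6355)
step 19: x0=(0.4998, -0.2216) x1=(0.0863, -1.4348) x2=(-1.5440, -1.6269)
step 20: x0=(0.5066, -0.2030) x1=(0.0843, -1.4263) x2=(-1.5436, -1.6184)
step 21: x0=(0.5136, -0.1842) x1=(0.0824, -1.4179) x2=(-1.5434, -1.6098)
step 22: x0=(0.5207, -0.1650) x1=(0.0805, -1.4096) x2=(-1.5433, -1.6014)
step 23: x0=(0.5279, -0.1456) x1=(0.0786, -1.4014) x2=(-1.5435, -1.5930)

(0.0786, -1.4014)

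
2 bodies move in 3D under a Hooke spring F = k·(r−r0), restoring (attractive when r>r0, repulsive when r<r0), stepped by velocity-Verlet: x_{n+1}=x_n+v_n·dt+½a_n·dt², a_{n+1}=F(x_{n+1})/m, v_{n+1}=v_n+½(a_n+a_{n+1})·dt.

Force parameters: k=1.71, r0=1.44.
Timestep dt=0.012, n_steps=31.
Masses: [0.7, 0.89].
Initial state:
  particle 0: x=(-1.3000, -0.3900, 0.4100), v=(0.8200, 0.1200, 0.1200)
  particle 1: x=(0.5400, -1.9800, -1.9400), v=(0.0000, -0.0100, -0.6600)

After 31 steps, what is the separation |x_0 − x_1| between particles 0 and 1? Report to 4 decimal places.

step 0: x0=(-1.3000, -0.3900, 0.4100) x1=(0.5400, -1.9800, -1.9400)
step 1: x0=(-1.2900, -0.3887, 0.4112) x1=(0.5399, -1.9800, -1.9477)
step 2: x0=(-1.2796, -0.3878, 0.4119) x1=(0.5394, -1.9797, -1.9551)
step 3: x0=(-1.2688, -0.3871, 0.4122) x1=(0.5387, -1.9792, -1.9621)
step 4: x0=(-1.2577, -0.3868, 0.4119) x1=(0.5377, -1.9785, -1.9687)
step 5: x0=(-1.2462, -0.3868, 0.4112) x1=(0.5364, -1.9774, -1.9749)
step 6: x0=(-1.2343, -0.3871, 0.4100) x1=(0.5348, -1.9762, -1.9808)
step 7: x0=(-1.2221, -0.3878, 0.4084) x1=(0.5329, -1.9746, -1.9862)
step 8: x0=(-1.2096, -0.3888, 0.4062) x1=(0.5308, -1.9729, -1.9913)
step 9: x0=(-1.1967, -0.3900, 0.4036) x1=(0.5284, -1.9708, -1.9960)
step 10: x0=(-1.1834, -0.3916, 0.4004) x1=(0.5257, -1.9686, -2.0004)
step 11: x0=(-1.1698, -0.3936, 0.3968) x1=(0.5227, -1.9661, -2.0043)
step 12: x0=(-1.1559, -0.3958, 0.3928) x1=(0.5195, -1.9633, -2.0079)
step 13: x0=(-1.1416, -0.3983, 0.3882) x1=(0.5160, -1.9603, -2.0111)
step 14: x0=(-1.1270, -0.4012, 0.3832) x1=(0.5123, -1.9570, -2.0139)
step 15: x0=(-1.1121, -0.4044, 0.3777) x1=(0.5083, -1.9535, -2.0164)
step 16: x0=(-1.0968, -0.4078, 0.3717) x1=(0.5040, -1.9498, -2.0185)
step 17: x0=(-1.0813, -0.4116, 0.3652) x1=(0.4995, -1.9458, -2.0202)
step 18: x0=(-1.0654, -0.4157, 0.3583) x1=(0.4948, -1.9416, -2.0215)
step 19: x0=(-1.0492, -0.4200, 0.3509) x1=(0.4898, -1.9371, -2.0225)
step 20: x0=(-1.0328, -0.4247, 0.3431) x1=(0.4846, -1.9324, -2.0231)
step 21: x0=(-1.0160, -0.4297, 0.3348) x1=(0.4792, -1.9275, -2.0234)
step 22: x0=(-0.9990, -0.4349, 0.3260) x1=(0.4735, -1.9224, -2.0233)
step 23: x0=(-0.9816, -0.4404, 0.3168) x1=(0.4676, -1.9170, -2.0228)
step 24: x0=(-0.9640, -0.4462, 0.3072) x1=(0.4615, -1.9115, -2.0220)
step 25: x0=(-0.9461, -0.4523, 0.2971) x1=(0.4552, -1.9057, -2.0209)
step 26: x0=(-0.9280, -0.4587, 0.2866) x1=(0.4486, -1.8997, -2.0194)
step 27: x0=(-0.9096, -0.4653, 0.2756) x1=(0.4419, -1.8934, -2.0176)
step 28: x0=(-0.8910, -0.4722, 0.2643) x1=(0.4350, -1.8870, -2.0154)
step 29: x0=(-0.8721, -0.4793, 0.2525) x1=(0.4279, -1.8804, -2.0129)
step 30: x0=(-0.8530, -0.4867, 0.2403) x1=(0.4206, -1.8735, -2.0101)
step 31: x0=(-0.8336, -0.4944, 0.2277) x1=(0.4131, -1.8665, -2.0070)

2.9036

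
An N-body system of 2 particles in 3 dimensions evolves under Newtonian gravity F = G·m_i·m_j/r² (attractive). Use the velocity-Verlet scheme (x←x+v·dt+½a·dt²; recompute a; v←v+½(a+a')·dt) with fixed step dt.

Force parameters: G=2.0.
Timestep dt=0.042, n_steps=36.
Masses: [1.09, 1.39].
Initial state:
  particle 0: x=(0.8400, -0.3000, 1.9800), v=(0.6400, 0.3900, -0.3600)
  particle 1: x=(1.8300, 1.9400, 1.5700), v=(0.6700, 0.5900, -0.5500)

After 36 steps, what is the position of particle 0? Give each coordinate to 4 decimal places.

step 0: x0=(0.8400, -0.3000, 1.9800) x1=(1.8300, 1.9400, 1.5700)
step 1: x0=(0.8670, -0.2833, 1.9648) x1=(1.8580, 1.9645, 1.5470)
step 2: x0=(0.8944, -0.2658, 1.9495) x1=(1.8858, 1.9884, 1.5240)
step 3: x0=(0.9221, -0.2477, 1.9340) x1=(1.9133, 2.0118, 1.5012)
step 4: x0=(0.9500, -0.2288, 1.9185) x1=(1.9406, 2.0347, 1.4784)
step 5: x0=(0.9783, -0.2092, 1.9027) x1=(1.9676, 2.0569, 1.4558)
step 6: x0=(1.0069, -0.1890, 1.8869) x1=(1.9944, 2.0787, 1.4333)
step 7: x0=(1.0358, -0.1680, 1.8709) x1=(2.0210, 2.0999, 1.4109)
step 8: x0=(1.0650, -0.1463, 1.8547) x1=(2.0473, 2.1205, 1.3886)
step 9: x0=(1.0945, -0.1240, 1.8384) x1=(2.0734, 2.1406, 1.3664)
step 10: x0=(1.1243, -0.1009, 1.8220) x1=(2.0993, 2.1601, 1.3443)
step 11: x0=(1.1544, -0.0771, 1.8054) x1=(2.1249, 2.1791, 1.3224)
step 12: x0=(1.1848, -0.0526, 1.7887) x1=(2.1502, 2.1975, 1.3005)
step 13: x0=(1.2155, -0.0275, 1.7718) x1=(2.1754, 2.2154, 1.2788)
step 14: x0=(1.2465, -0.0016, 1.7548) x1=(2.2003, 2.2327, 1.2572)
step 15: x0=(1.2778, 0.0250, 1.7376) x1=(2.2249, 2.2495, 1.2358)
step 16: x0=(1.3095, 0.0524, 1.7202) x1=(2.2493, 2.2657, 1.2144)
step 17: x0=(1.3414, 0.0805, 1.7027) x1=(2.2735, 2.2813, 1.1932)
step 18: x0=(1.3737, 0.1093, 1.6850) x1=(2.2974, 2.2963, 1.1721)
step 19: x0=(1.4062, 0.1388, 1.6671) x1=(2.3211, 2.3108, 1.1512)
step 20: x0=(1.4391, 0.1691, 1.6490) x1=(2.3445, 2.3246, 1.1304)
step 21: x0=(1.4724, 0.2002, 1.6308) x1=(2.3677, 2.3379, 1.1098)
step 22: x0=(1.5059, 0.2321, 1.6123) x1=(2.3906, 2.3505, 1.0893)
step 23: x0=(1.5398, 0.2648, 1.5937) x1=(2.4133, 2.3625, 1.0689)
step 24: x0=(1.5740, 0.2982, 1.5749) x1=(2.4357, 2.3739, 1.0487)
step 25: x0=(1.6085, 0.3325, 1.5558) x1=(2.4578, 2.3846, 1.0287)
step 26: x0=(1.6434, 0.3677, 1.5366) x1=(2.4796, 2.3947, 1.0089)
step 27: x0=(1.6787, 0.4037, 1.5171) x1=(2.5012, 2.4040, 0.9892)
step 28: x0=(1.7143, 0.4406, 1.4973) x1=(2.5225, 2.4127, 0.9697)
step 29: x0=(1.7503, 0.4784, 1.4774) x1=(2.5435, 2.4207, 0.9504)
step 30: x0=(1.7867, 0.5172, 1.4572) x1=(2.5642, 2.4279, 0.9313)
step 31: x0=(1.8235, 0.5569, 1.4367) x1=(2.5845, 2.4344, 0.9124)
step 32: x0=(1.8607, 0.5977, 1.4159) x1=(2.6046, 2.4401, 0.8937)
step 33: x0=(1.8983, 0.6394, 1.3948) x1=(2.6243, 2.4449, 0.8753)
step 34: x0=(1.9364, 0.6823, 1.3734) x1=(2.6437, 2.4489, 0.8571)
step 35: x0=(1.9749, 0.7263, 1.3517) x1=(2.6627, 2.4521, 0.8392)
step 36: x0=(2.0138, 0.7715, 1.3297) x1=(2.6814, 2.4543, 0.8215)

(2.0138, 0.7715, 1.3297)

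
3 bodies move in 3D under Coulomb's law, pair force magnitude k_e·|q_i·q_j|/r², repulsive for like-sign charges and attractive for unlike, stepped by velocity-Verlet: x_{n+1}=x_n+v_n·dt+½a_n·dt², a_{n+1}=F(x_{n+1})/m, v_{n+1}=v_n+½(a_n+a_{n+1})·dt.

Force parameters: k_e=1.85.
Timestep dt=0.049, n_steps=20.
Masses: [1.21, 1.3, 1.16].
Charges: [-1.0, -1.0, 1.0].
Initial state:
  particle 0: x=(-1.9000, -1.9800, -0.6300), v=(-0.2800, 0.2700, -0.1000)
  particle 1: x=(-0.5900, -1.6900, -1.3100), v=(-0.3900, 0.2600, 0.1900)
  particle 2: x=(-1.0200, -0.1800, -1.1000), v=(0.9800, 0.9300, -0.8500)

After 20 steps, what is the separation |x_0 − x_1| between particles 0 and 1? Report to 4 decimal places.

1.8709

step 0: x0=(-1.9000, -1.9800, -0.6300) x1=(-0.5900, -1.6900, -1.3100) x2=(-1.0200, -0.1800, -1.1000)
step 1: x0=(-1.9142, -1.9665, -0.6346) x1=(-0.6086, -1.6765, -1.3009) x2=(-0.9720, -0.1356, -1.1416)
step 2: x0=(-1.9296, -1.9527, -0.6387) x1=(-0.6262, -1.6613, -1.2924) x2=(-0.9240, -0.0933, -1.1832)
step 3: x0=(-1.9460, -1.9385, -0.6423) x1=(-0.6427, -1.6446, -1.2845) x2=(-0.8761, -0.0532, -1.2247)
step 4: x0=(-1.9635, -1.9241, -0.6453) x1=(-0.6581, -1.6262, -1.2772) x2=(-0.8283, -0.0152, -1.2661)
step 5: x0=(-1.9822, -1.9094, -0.6478) x1=(-0.6722, -1.6062, -1.2706) x2=(-0.7807, 0.0207, -1.3073)
step 6: x0=(-2.0020, -1.8945, -0.6498) x1=(-0.6850, -1.5847, -1.2646) x2=(-0.7334, 0.0547, -1.3482)
step 7: x0=(-2.0230, -1.8795, -0.6512) x1=(-0.6964, -1.5615, -1.2594) x2=(-0.6864, 0.0867, -1.3889)
step 8: x0=(-2.0451, -1.8644, -0.6522) x1=(-0.7065, -1.5368, -1.2548) x2=(-0.6397, 0.1168, -1.4293)
step 9: x0=(-2.0683, -1.8491, -0.6527) x1=(-0.7152, -1.5105, -1.2510) x2=(-0.5935, 0.1451, -1.4694)
step 10: x0=(-2.0927, -1.8338, -0.6527) x1=(-0.7225, -1.4827, -1.2480) x2=(-0.5476, 0.1717, -1.5091)
step 11: x0=(-2.1181, -1.8185, -0.6523) x1=(-0.7284, -1.4533, -1.2457) x2=(-0.5022, 0.1965, -1.5484)
step 12: x0=(-2.1447, -1.8032, -0.6515) x1=(-0.7328, -1.4225, -1.2441) x2=(-0.4572, 0.2196, -1.5874)
step 13: x0=(-2.1722, -1.7879, -0.6503) x1=(-0.7359, -1.3902, -1.2433) x2=(-0.4128, 0.2411, -1.6259)
step 14: x0=(-2.2008, -1.7726, -0.6487) x1=(-0.7375, -1.3565, -1.2433) x2=(-0.3689, 0.2609, -1.6639)
step 15: x0=(-2.2303, -1.7574, -0.6467) x1=(-0.7377, -1.3213, -1.2440) x2=(-0.3255, 0.2793, -1.7015)
step 16: x0=(-2.2607, -1.7422, -0.6444) x1=(-0.7365, -1.2847, -1.2454) x2=(-0.2828, 0.2961, -1.7385)
step 17: x0=(-2.2921, -1.7272, -0.6419) x1=(-0.7340, -1.2467, -1.2476) x2=(-0.2407, 0.3115, -1.7751)
step 18: x0=(-2.3242, -1.7122, -0.6390) x1=(-0.7301, -1.2074, -1.2506) x2=(-0.1992, 0.3254, -1.8111)
step 19: x0=(-2.3572, -1.6973, -0.6359) x1=(-0.7249, -1.1667, -1.2543) x2=(-0.1583, 0.3379, -1.8465)
step 20: x0=(-2.3909, -1.6825, -0.6325) x1=(-0.7184, -1.1247, -1.2588) x2=(-0.1182, 0.3490, -1.8814)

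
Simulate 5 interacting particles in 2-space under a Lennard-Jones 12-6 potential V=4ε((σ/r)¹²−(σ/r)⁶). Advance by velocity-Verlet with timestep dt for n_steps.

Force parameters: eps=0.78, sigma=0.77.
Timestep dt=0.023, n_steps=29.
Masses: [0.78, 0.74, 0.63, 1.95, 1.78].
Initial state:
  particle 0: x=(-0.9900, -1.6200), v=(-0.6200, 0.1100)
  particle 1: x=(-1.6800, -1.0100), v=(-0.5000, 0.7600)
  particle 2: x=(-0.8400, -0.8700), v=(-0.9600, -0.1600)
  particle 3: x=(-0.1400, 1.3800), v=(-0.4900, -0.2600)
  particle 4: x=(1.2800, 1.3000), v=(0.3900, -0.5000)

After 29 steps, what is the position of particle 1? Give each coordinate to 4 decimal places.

step 0: x0=(-0.9900, -1.6200) x1=(-1.6800, -1.0100) x2=(-0.8400, -0.8700) x3=(-0.1400, 1.3800) x4=(1.2800, 1.3000)
step 1: x0=(-1.0067, -1.6261) x1=(-1.6913, -0.9931) x2=(-0.8593, -0.8622) x3=(-0.1512, 1.3740) x4=(1.2889, 1.2885)
step 2: x0=(-1.0270, -1.6445) x1=(-1.7029, -0.9776) x2=(-0.8737, -0.8378) x3=(-0.1624, 1.3680) x4=(1.2978, 1.2770)
step 3: x0=(-1.0493, -1.6654) x1=(-1.7150, -0.9635) x2=(-0.8853, -0.8084) x3=(-0.1735, 1.3620) x4=(1.3065, 1.2655)
step 4: x0=(-1.0726, -1.6847) x1=(-1.7272, -0.9510) x2=(-0.8953, -0.7791) x3=(-0.1845, 1.3560) x4=(1.3152, 1.2540)
step 5: x0=(-1.0966, -1.7013) x1=(-1.7392, -0.9400) x2=(-0.9046, -0.7515) x3=(-0.1954, 1.3500) x4=(1.3238, 1.2426)
step 6: x0=(-1.1214, -1.7152) x1=(-1.7507, -0.9302) x2=(-0.9136, -0.7257) x3=(-0.2064, 1.3440) x4=(1.3324, 1.2311)
step 7: x0=(-1.1468, -1.7264) x1=(-1.7613, -0.9218) x2=(-0.9229, -0.7016) x3=(-0.2172, 1.3379) x4=(1.3409, 1.2196)
step 8: x0=(-1.1728, -1.7352) x1=(-1.7708, -0.9146) x2=(-0.9327, -0.6791) x3=(-0.2280, 1.3319) x4=(1.3494, 1.2081)
step 9: x0=(-1.1995, -1.7416) x1=(-1.7791, -0.9086) x2=(-0.9431, -0.6581) x3=(-0.2388, 1.3258) x4=(1.3578, 1.1967)
step 10: x0=(-1.2267, -1.7459) x1=(-1.7862, -0.9037) x2=(-0.9543, -0.6384) x3=(-0.2496, 1.3198) x4=(1.3662, 1.1852)
step 11: x0=(-1.2546, -1.7482) x1=(-1.7919, -0.9000) x2=(-0.9662, -0.6198) x3=(-0.2603, 1.3137) x4=(1.3745, 1.1737)
step 12: x0=(-1.2831, -1.7484) x1=(-1.7965, -0.8975) x2=(-0.9787, -0.6023) x3=(-0.2710, 1.3076) x4=(1.3828, 1.1623)
step 13: x0=(-1.3123, -1.7466) x1=(-1.7999, -0.8963) x2=(-0.9918, -0.5856) x3=(-0.2816, 1.3015) x4=(1.3911, 1.1508)
step 14: x0=(-1.3420, -1.7428) x1=(-1.8024, -0.8966) x2=(-1.0051, -0.5698) x3=(-0.2923, 1.2954) x4=(1.3993, 1.1394)
step 15: x0=(-1.3724, -1.7370) x1=(-1.8042, -0.8985) x2=(-1.0184, -0.5545) x3=(-0.3029, 1.2893) x4=(1.4075, 1.1279)
step 16: x0=(-1.4034, -1.7292) x1=(-1.8056, -0.9020) x2=(-1.0315, -0.5396) x3=(-0.3135, 1.2832) x4=(1.4157, 1.1165)
step 17: x0=(-1.4349, -1.7197) x1=(-1.8068, -0.9072) x2=(-1.0442, -0.5250) x3=(-0.3240, 1.2770) x4=(1.4238, 1.1050)
step 18: x0=(-1.4667, -1.7087) x1=(-1.8082, -0.9137) x2=(-1.0563, -0.5106) x3=(-0.3346, 1.2709) x4=(1.4320, 1.0936)
step 19: x0=(-1.4984, -1.6973) x1=(-1.8101, -0.9206) x2=(-1.0679, -0.4963) x3=(-0.3452, 1.2647) x4=(1.4401, 1.0821)
step 20: x0=(-1.5292, -1.6872) x1=(-1.8133, -0.9258) x2=(-1.0790, -0.4821) x3=(-0.3557, 1.2585) x4=(1.4482, 1.0707)
step 21: x0=(-1.5580, -1.6815) x1=(-1.8187, -0.9263) x2=(-1.0900, -0.4682) x3=(-0.3662, 1.2524) x4=(1.4562, 1.0592)
step 22: x0=(-1.5842, -1.6827) x1=(-1.8269, -0.9191) x2=(-1.1009, -0.4546) x3=(-0.3767, 1.2461) x4=(1.4643, 1.0478)
step 23: x0=(-1.6082, -1.6904) x1=(-1.8375, -0.9049) x2=(-1.1118, -0.4412) x3=(-0.3872, 1.2399) x4=(1.4723, 1.0364)
step 24: x0=(-1.6308, -1.7019) x1=(-1.8494, -0.8865) x2=(-1.1227, -0.4280) x3=(-0.3977, 1.2337) x4=(1.4803, 1.0249)
step 25: x0=(-1.6530, -1.7143) x1=(-1.8620, -0.8669) x2=(-1.1334, -0.4149) x3=(-0.4082, 1.2274) x4=(1.4884, 1.0135)
step 26: x0=(-1.6752, -1.7262) x1=(-1.8748, -0.8479) x2=(-1.1437, -0.4018) x3=(-0.4187, 1.2211) x4=(1.4964, 1.0020)
step 27: x0=(-1.6976, -1.7367) x1=(-1.8877, -0.8304) x2=(-1.1537, -0.3886) x3=(-0.4292, 1.2148) x4=(1.5043, 0.9906)
step 28: x0=(-1.7202, -1.7455) x1=(-1.9007, -0.8147) x2=(-1.1633, -0.3753) x3=(-0.4397, 1.2085) x4=(1.5123, 0.9792)
step 29: x0=(-1.7431, -1.7525) x1=(-1.9136, -0.8009) x2=(-1.1726, -0.3619) x3=(-0.4502, 1.2022) x4=(1.5203, 0.9677)

(-1.9136, -0.8009)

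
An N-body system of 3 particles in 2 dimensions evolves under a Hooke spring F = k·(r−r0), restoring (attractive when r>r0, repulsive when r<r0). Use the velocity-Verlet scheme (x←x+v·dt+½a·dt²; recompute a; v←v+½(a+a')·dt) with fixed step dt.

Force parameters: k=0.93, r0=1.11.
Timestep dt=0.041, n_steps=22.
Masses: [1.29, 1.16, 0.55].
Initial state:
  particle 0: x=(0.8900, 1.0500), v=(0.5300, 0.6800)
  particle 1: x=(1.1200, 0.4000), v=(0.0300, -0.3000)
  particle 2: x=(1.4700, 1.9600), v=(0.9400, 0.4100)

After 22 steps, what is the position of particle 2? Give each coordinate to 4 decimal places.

(2.1976, 1.9205)

step 0: x0=(0.8900, 1.0500) x1=(1.1200, 0.4000) x2=(1.4700, 1.9600)
step 1: x0=(0.9116, 1.0781) x1=(1.1214, 0.3878) x2=(1.5084, 1.9762)
step 2: x0=(0.9331, 1.1066) x1=(1.1231, 0.3757) x2=(1.5465, 1.9910)
step 3: x0=(0.9545, 1.1355) x1=(1.1251, 0.3639) x2=(1.5843, 2.0043)
step 4: x0=(0.9757, 1.1648) x1=(1.1275, 0.3525) x2=(1.6216, 2.0161)
step 5: x0=(0.9968, 1.1943) x1=(1.1301, 0.3414) x2=(1.6586, 2.0263)
step 6: x0=(1.0179, 1.2241) x1=(1.1331, 0.3310) x2=(1.6950, 2.0348)
step 7: x0=(1.0389, 1.2541) x1=(1.1364, 0.3211) x2=(1.7310, 2.0416)
step 8: x0=(1.0598, 1.2843) x1=(1.1400, 0.3118) x2=(1.7664, 2.0466)
step 9: x0=(1.0806, 1.3145) x1=(1.1440, 0.3034) x2=(1.8012, 2.0498)
step 10: x0=(1.1014, 1.3448) x1=(1.1483, 0.2957) x2=(1.8354, 2.0511)
step 11: x0=(1.1221, 1.3751) x1=(1.1530, 0.2889) x2=(1.8691, 2.0506)
step 12: x0=(1.1427, 1.4053) x1=(1.1582, 0.2831) x2=(1.9020, 2.0482)
step 13: x0=(1.1632, 1.4355) x1=(1.1637, 0.2784) x2=(1.9344, 2.0438)
step 14: x0=(1.1835, 1.4655) x1=(1.1697, 0.2746) x2=(1.9661, 2.0376)
step 15: x0=(1.2038, 1.4952) x1=(1.1762, 0.2720) x2=(1.9972, 2.0295)
step 16: x0=(1.2238, 1.5248) x1=(1.1831, 0.2706) x2=(2.0276, 2.0195)
step 17: x0=(1.2437, 1.5540) x1=(1.1905, 0.2704) x2=(2.0574, 2.0076)
step 18: x0=(1.2634, 1.5830) x1=(1.1984, 0.2714) x2=(2.0866, 1.9938)
step 19: x0=(1.2829, 1.6116) x1=(1.2069, 0.2737) x2=(2.1152, 1.9782)
step 20: x0=(1.3021, 1.6398) x1=(1.2159, 0.2773) x2=(2.1432, 1.9608)
step 21: x0=(1.3211, 1.6676) x1=(1.2254, 0.2821) x2=(2.1706, 1.9415)
step 22: x0=(1.3398, 1.6950) x1=(1.2355, 0.2883) x2=(2.1976, 1.9205)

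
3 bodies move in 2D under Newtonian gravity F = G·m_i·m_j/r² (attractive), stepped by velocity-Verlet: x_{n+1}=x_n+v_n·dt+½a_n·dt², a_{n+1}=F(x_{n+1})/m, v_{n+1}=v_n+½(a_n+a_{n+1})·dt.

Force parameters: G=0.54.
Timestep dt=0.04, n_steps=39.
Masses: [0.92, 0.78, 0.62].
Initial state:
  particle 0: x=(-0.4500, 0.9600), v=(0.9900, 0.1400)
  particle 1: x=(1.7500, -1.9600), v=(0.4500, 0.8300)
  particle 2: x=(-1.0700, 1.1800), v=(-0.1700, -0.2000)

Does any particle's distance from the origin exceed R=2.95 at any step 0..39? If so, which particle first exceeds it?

step 0: x0=(-0.4500, 0.9600) x1=(1.7500, -1.9600) x2=(-1.0700, 1.1800)
step 1: x0=(-0.4110, 0.9658) x1=(1.7680, -1.9268) x2=(-1.0759, 1.1717)
step 2: x0=(-0.3730, 0.9719) x1=(1.7859, -1.8935) x2=(-1.0803, 1.1628)
step 3: x0=(-0.3359, 0.9782) x1=(1.8037, -1.8601) x2=(-1.0831, 1.1536)
step 4: x0=(-0.2997, 0.9846) x1=(1.8215, -1.8266) x2=(-1.0847, 1.1440)
step 5: x0=(-0.2642, 0.9912) x1=(1.8393, -1.7931) x2=(-1.0849, 1.1342)
step 6: x0=(-0.2295, 0.9979) x1=(1.8570, -1.7595) x2=(-1.0841, 1.1241)
step 7: x0=(-0.1955, 1.0046) x1=(1.8746, -1.7258) x2=(-1.0821, 1.1138)
step 8: x0=(-0.1621, 1.0113) x1=(1.8921, -1.6921) x2=(-1.0792, 1.1034)
step 9: x0=(-0.1293, 1.0181) x1=(1.9096, -1.6583) x2=(-1.0752, 1.0928)
step 10: x0=(-0.0970, 1.0249) x1=(1.9270, -1.6244) x2=(-1.0704, 1.0822)
step 11: x0=(-0.0653, 1.0317) x1=(1.9444, -1.5904) x2=(-1.0647, 1.0715)
step 12: x0=(-0.0341, 1.0384) x1=(1.9617, -1.5563) x2=(-1.0582, 1.0607)
step 13: x0=(-0.0033, 1.0451) x1=(1.9789, -1.5222) x2=(-1.0509, 1.0499)
step 14: x0=(0.0270, 1.0518) x1=(1.9960, -1.4880) x2=(-1.0428, 1.0391)
step 15: x0=(0.0569, 1.0583) x1=(2.0131, -1.4536) x2=(-1.0340, 1.0282)
step 16: x0=(0.0864, 1.0649) x1=(2.0301, -1.4193) x2=(-1.0245, 1.0173)
step 17: x0=(0.1154, 1.0713) x1=(2.0470, -1.3848) x2=(-1.0143, 1.0065)
step 18: x0=(0.1441, 1.0777) x1=(2.0638, -1.3502) x2=(-1.0035, 0.9956)
step 19: x0=(0.1725, 1.0840) x1=(2.0806, -1.3156) x2=(-0.9920, 0.9847)
step 20: x0=(0.2005, 1.0902) x1=(2.0972, -1.2808) x2=(-0.9799, 0.9739)
step 21: x0=(0.2281, 1.0963) x1=(2.1138, -1.2460) x2=(-0.9673, 0.9631)
step 22: x0=(0.2555, 1.1023) x1=(2.1303, -1.2111) x2=(-0.9540, 0.9523)
step 23: x0=(0.2825, 1.1082) x1=(2.1467, -1.1761) x2=(-0.9402, 0.9416)
step 24: x0=(0.3093, 1.1140) x1=(2.1631, -1.1410) x2=(-0.9258, 0.9309)
step 25: x0=(0.3357, 1.1197) x1=(2.1793, -1.1058) x2=(-0.9108, 0.9203)
step 26: x0=(0.3619, 1.1253) x1=(2.1954, -1.0705) x2=(-0.8954, 0.9097)
step 27: x0=(0.3878, 1.1307) x1=(2.2115, -1.0351) x2=(-0.8794, 0.8992)
step 28: x0=(0.4134, 1.1361) x1=(2.2274, -0.9996) x2=(-0.8628, 0.8887)
step 29: x0=(0.4388, 1.1413) x1=(2.2433, -0.9641) x2=(-0.8458, 0.8783)
step 30: x0=(0.4639, 1.1464) x1=(2.2590, -0.9284) x2=(-0.8283, 0.8679)
step 31: x0=(0.4888, 1.1513) x1=(2.2747, -0.8926) x2=(-0.8103, 0.8577)
step 32: x0=(0.5134, 1.1561) x1=(2.2902, -0.8567) x2=(-0.7918, 0.8475)
step 33: x0=(0.5379, 1.1608) x1=(2.3056, -0.8207) x2=(-0.7729, 0.8373)
step 34: x0=(0.5621, 1.1653) x1=(2.3209, -0.7846) x2=(-0.7534, 0.8273)
step 35: x0=(0.5860, 1.1697) x1=(2.3361, -0.7484) x2=(-0.7335, 0.8173)
step 36: x0=(0.6098, 1.1739) x1=(2.3512, -0.7121) x2=(-0.7132, 0.8074)
step 37: x0=(0.6334, 1.1780) x1=(2.3662, -0.6757) x2=(-0.6923, 0.7976)
step 38: x0=(0.6568, 1.1819) x1=(2.3810, -0.6392) x2=(-0.6711, 0.7879)
step 39: x0=(0.6799, 1.1857) x1=(2.3957, -0.6026) x2=(-0.6493, 0.7783)

no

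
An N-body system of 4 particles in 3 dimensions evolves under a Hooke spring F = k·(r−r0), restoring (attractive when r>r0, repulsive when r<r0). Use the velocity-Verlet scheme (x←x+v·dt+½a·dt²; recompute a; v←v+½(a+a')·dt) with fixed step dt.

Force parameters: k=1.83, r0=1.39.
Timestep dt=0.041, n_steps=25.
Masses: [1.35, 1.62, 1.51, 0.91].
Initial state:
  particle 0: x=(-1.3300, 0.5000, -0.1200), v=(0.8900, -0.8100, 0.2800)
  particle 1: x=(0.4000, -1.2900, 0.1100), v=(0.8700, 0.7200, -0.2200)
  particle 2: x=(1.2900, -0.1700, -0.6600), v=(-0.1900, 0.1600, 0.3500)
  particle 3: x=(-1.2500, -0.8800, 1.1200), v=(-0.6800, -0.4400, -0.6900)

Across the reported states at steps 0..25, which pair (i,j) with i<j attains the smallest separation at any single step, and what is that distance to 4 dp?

pair (0,2), distance 0.5648

step 0: x0=(-1.3300, 0.5000, -0.1200) x1=(0.4000, -1.2900, 0.1100) x2=(1.2900, -0.1700, -0.6600) x3=(-1.2500, -0.8800, 1.1200)
step 1: x0=(-1.2911, 0.4651, -0.1084) x1=(0.4346, -1.2595, 0.1011) x2=(1.2793, -0.1637, -0.6442) x3=(-1.2747, -0.8970, 1.0890)
step 2: x0=(-1.2477, 0.4271, -0.0965) x1=(0.4670, -1.2270, 0.0924) x2=(1.2629, -0.1578, -0.6258) x3=(-1.2927, -0.9119, 1.0527)
step 3: x0=(-1.2000, 0.3862, -0.0844) x1=(0.4970, -1.1930, 0.0840) x2=(1.2411, -0.1524, -0.6048) x3=(-1.3040, -0.9247, 1.0114)
step 4: x0=(-1.1482, 0.3428, -0.0722) x1=(0.5248, -1.1574, 0.0760) x2=(1.2141, -0.1475, -0.5815) x3=(-1.3086, -0.9356, 0.9654)
step 5: x0=(-1.0927, 0.2971, -0.0601) x1=(0.5502, -1.1207, 0.0684) x2=(1.1822, -0.1431, -0.5559) x3=(-1.3064, -0.9445, 0.9150)
step 6: x0=(-1.0337, 0.2495, -0.0480) x1=(0.5733, -1.0829, 0.0613) x2=(1.1457, -0.1390, -0.5285) x3=(-1.2976, -0.9517, 0.8606)
step 7: x0=(-0.9717, 0.2002, -0.0361) x1=(0.5941, -1.0445, 0.0548) x2=(1.1050, -0.1353, -0.4992) x3=(-1.2823, -0.9572, 0.8025)
step 8: x0=(-0.9069, 0.1497, -0.0244) x1=(0.6127, -1.0055, 0.0488) x2=(1.0605, -0.1318, -0.4685) x3=(-1.2609, -0.9611, 0.7413)
step 9: x0=(-0.8398, 0.0983, -0.0130) x1=(0.6293, -0.9664, 0.0435) x2=(1.0126, -0.1286, -0.4366) x3=(-1.2337, -0.9637, 0.6774)
step 10: x0=(-0.7706, 0.0463, -0.0018) x1=(0.6439, -0.9273, 0.0388) x2=(0.9618, -0.1255, -0.4037) x3=(-1.2011, -0.9652, 0.6112)
step 11: x0=(-0.6999, -0.0060, 0.0090) x1=(0.6567, -0.8886, 0.0347) x2=(0.9085, -0.1223, -0.3700) x3=(-1.1636, -0.9657, 0.5430)
step 12: x0=(-0.6280, -0.0583, 0.0194) x1=(0.6680, -0.8504, 0.0313) x2=(0.8532, -0.1190, -0.3359) x3=(-1.1218, -0.9654, 0.4735)
step 13: x0=(-0.5553, -0.1103, 0.0296) x1=(0.6780, -0.8131, 0.0286) x2=(0.7962, -0.1154, -0.3016) x3=(-1.0762, -0.9646, 0.4028)
step 14: x0=(-0.4821, -0.1617, 0.0395) x1=(0.6871, -0.7768, 0.0265) x2=(0.7381, -0.1113, -0.2673) x3=(-1.0275, -0.9636, 0.3313)
step 15: x0=(-0.4089, -0.2123, 0.0492) x1=(0.6955, -0.7418, 0.0250) x2=(0.6791, -0.1065, -0.2331) x3=(-0.9764, -0.9625, 0.2594)
step 16: x0=(-0.3361, -0.2621, 0.0588) x1=(0.7036, -0.7083, 0.0241) x2=(0.6197, -0.1009, -0.1994) x3=(-0.9236, -0.9616, 0.1872)
step 17: x0=(-0.2639, -0.3110, 0.0686) x1=(0.7119, -0.6764, 0.0238) x2=(0.5602, -0.0941, -0.1662) x3=(-0.8696, -0.9610, 0.1148)
step 18: x0=(-0.1928, -0.3591, 0.0786) x1=(0.7207, -0.6461, 0.0238) x2=(0.5007, -0.0859, -0.1337) x3=(-0.8152, -0.9611, 0.0422)
step 19: x0=(-0.1230, -0.4065, 0.0892) x1=(0.7305, -0.6174, 0.0242) x2=(0.4414, -0.0762, -0.1018) x3=(-0.7610, -0.9619, -0.0304)
step 20: x0=(-0.0548, -0.4537, 0.1004) x1=(0.7416, -0.5902, 0.0248) x2=(0.3824, -0.0645, -0.0707) x3=(-0.7073, -0.9635, -0.1034)
step 21: x0=(0.0118, -0.5010, 0.1126) x1=(0.7544, -0.5645, 0.0255) x2=(0.3237, -0.0506, -0.0402) x3=(-0.6546, -0.9661, -0.1767)
step 22: x0=(0.0768, -0.5490, 0.1258) x1=(0.7691, -0.5399, 0.0262) x2=(0.2650, -0.0341, -0.0103) x3=(-0.6031, -0.9696, -0.2506)
step 23: x0=(0.1406, -0.5983, 0.1402) x1=(0.7858, -0.5163, 0.0267) x2=(0.2060, -0.0151, 0.0192) x3=(-0.5528, -0.9742, -0.3253)
step 24: x0=(0.2033, -0.6490, 0.1558) x1=(0.8047, -0.4933, 0.0269) x2=(0.1465, 0.0065, 0.0483) x3=(-0.5039, -0.9796, -0.4008)
step 25: x0=(0.2653, -0.7015, 0.1726) x1=(0.8257, -0.4706, 0.0268) x2=(0.0859, 0.0305, 0.0774) x3=(-0.4560, -0.9857, -0.4773)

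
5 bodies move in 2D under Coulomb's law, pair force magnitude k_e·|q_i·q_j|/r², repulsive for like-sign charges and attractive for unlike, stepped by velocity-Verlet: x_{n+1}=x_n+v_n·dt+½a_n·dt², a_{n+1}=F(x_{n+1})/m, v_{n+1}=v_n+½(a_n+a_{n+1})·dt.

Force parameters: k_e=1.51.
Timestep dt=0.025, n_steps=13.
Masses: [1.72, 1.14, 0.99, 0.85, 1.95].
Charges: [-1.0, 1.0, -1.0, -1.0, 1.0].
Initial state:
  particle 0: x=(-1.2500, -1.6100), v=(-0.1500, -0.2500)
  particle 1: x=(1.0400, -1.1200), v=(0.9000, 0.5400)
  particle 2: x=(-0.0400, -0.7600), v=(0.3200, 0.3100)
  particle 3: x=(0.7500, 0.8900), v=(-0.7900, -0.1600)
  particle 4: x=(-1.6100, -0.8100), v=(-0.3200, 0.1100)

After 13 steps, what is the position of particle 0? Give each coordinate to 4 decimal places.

(-1.3329, -1.6522)

step 0: x0=(-1.2500, -1.6100) x1=(1.0400, -1.1200) x2=(-0.0400, -0.7600) x3=(0.7500, 0.8900) x4=(-1.6100, -0.8100)
step 1: x0=(-1.2540, -1.6160) x1=(1.0622, -1.1063) x2=(-0.0317, -0.7524) x3=(0.7303, 0.8860) x4=(-1.6178, -0.8075)
step 2: x0=(-1.2584, -1.6215) x1=(1.0837, -1.0923) x2=(-0.0229, -0.7450) x3=(0.7108, 0.8821) x4=(-1.6251, -0.8055)
step 3: x0=(-1.2632, -1.6266) x1=(1.1045, -1.0779) x2=(-0.0136, -0.7379) x3=(0.6914, 0.8782) x4=(-1.6321, -0.8041)
step 4: x0=(-1.2684, -1.6312) x1=(1.1247, -1.0632) x2=(-0.0038, -0.7310) x3=(0.6722, 0.8744) x4=(-1.6386, -0.8031)
step 5: x0=(-1.2740, -1.6354) x1=(1.1443, -1.0482) x2=(0.0066, -0.7245) x3=(0.6531, 0.8707) x4=(-1.6447, -0.8026)
step 6: x0=(-1.2800, -1.6391) x1=(1.1632, -1.0328) x2=(0.0174, -0.7182) x3=(0.6343, 0.8670) x4=(-1.6505, -0.8026)
step 7: x0=(-1.2864, -1.6423) x1=(1.1815, -1.0171) x2=(0.0288, -0.7122) x3=(0.6155, 0.8634) x4=(-1.6558, -0.8031)
step 8: x0=(-1.2932, -1.6451) x1=(1.1991, -1.0011) x2=(0.0406, -0.7064) x3=(0.5970, 0.8599) x4=(-1.6607, -0.8040)
step 9: x0=(-1.3004, -1.6475) x1=(1.2160, -0.9848) x2=(0.0529, -0.7010) x3=(0.5786, 0.8566) x4=(-1.6653, -0.8055)
step 10: x0=(-1.3080, -1.6494) x1=(1.2324, -0.9682) x2=(0.0658, -0.6959) x3=(0.5605, 0.8533) x4=(-1.6694, -0.8074)
step 11: x0=(-1.3159, -1.6508) x1=(1.2480, -0.9513) x2=(0.0791, -0.6911) x3=(0.5425, 0.8502) x4=(-1.6732, -0.8098)
step 12: x0=(-1.3242, -1.6517) x1=(1.2630, -0.9341) x2=(0.0930, -0.6867) x3=(0.5246, 0.8472) x4=(-1.6766, -0.8126)
step 13: x0=(-1.3329, -1.6522) x1=(1.2773, -0.9166) x2=(0.1073, -0.6825) x3=(0.5070, 0.8444) x4=(-1.6796, -0.8160)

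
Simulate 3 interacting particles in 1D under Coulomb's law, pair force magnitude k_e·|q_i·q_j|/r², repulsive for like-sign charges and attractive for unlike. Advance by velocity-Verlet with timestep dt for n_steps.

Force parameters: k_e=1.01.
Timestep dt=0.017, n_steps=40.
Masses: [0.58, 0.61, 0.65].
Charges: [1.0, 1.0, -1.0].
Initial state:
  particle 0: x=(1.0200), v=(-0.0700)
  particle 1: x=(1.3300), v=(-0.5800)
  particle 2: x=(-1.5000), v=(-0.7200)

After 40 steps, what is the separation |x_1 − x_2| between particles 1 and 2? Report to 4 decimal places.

4.1340

step 0: x0=(1.0200) x1=(1.3300) x2=(-1.5000)
step 1: x0=(1.0162) x1=(1.3226) x2=(-1.5122)
step 2: x0=(1.0069) x1=(1.3202) x2=(-1.5242)
step 3: x0=(0.9924) x1=(1.3227) x2=(-1.5362)
step 4: x0=(0.9732) x1=(1.3295) x2=(-1.5480)
step 5: x0=(0.9500) x1=(1.3399) x2=(-1.5596)
step 6: x0=(0.9234) x1=(1.3535) x2=(-1.5712)
step 7: x0=(0.8939) x1=(1.3696) x2=(-1.5826)
step 8: x0=(0.8622) x1=(1.3878) x2=(-1.5939)
step 9: x0=(0.8286) x1=(1.4077) x2=(-1.6051)
step 10: x0=(0.7934) x1=(1.4289) x2=(-1.6161)
step 11: x0=(0.7568) x1=(1.4512) x2=(-1.6271)
step 12: x0=(0.7192) x1=(1.4745) x2=(-1.6379)
step 13: x0=(0.6805) x1=(1.4986) x2=(-1.6485)
step 14: x0=(0.6410) x1=(1.5234) x2=(-1.6591)
step 15: x0=(0.6008) x1=(1.5487) x2=(-1.6695)
step 16: x0=(0.5599) x1=(1.5745) x2=(-1.6798)
step 17: x0=(0.5184) x1=(1.6007) x2=(-1.6899)
step 18: x0=(0.4764) x1=(1.6273) x2=(-1.6999)
step 19: x0=(0.4339) x1=(1.6542) x2=(-1.7098)
step 20: x0=(0.3909) x1=(1.6814) x2=(-1.7196)
step 21: x0=(0.3476) x1=(1.7088) x2=(-1.7292)
step 22: x0=(0.3038) x1=(1.7365) x2=(-1.7386)
step 23: x0=(0.2597) x1=(1.7643) x2=(-1.7479)
step 24: x0=(0.2152) x1=(1.7923) x2=(-1.7571)
step 25: x0=(0.1704) x1=(1.8205) x2=(-1.7661)
step 26: x0=(0.1253) x1=(1.8488) x2=(-1.7750)
step 27: x0=(0.0799) x1=(1.8772) x2=(-1.7837)
step 28: x0=(0.0342) x1=(1.9058) x2=(-1.7923)
step 29: x0=(-0.0118) x1=(1.9344) x2=(-1.8006)
step 30: x0=(-0.0581) x1=(1.9632) x2=(-1.8088)
step 31: x0=(-0.1047) x1=(1.9920) x2=(-1.8169)
step 32: x0=(-0.1516) x1=(2.0209) x2=(-1.8247)
step 33: x0=(-0.1988) x1=(2.0499) x2=(-1.8323)
step 34: x0=(-0.2463) x1=(2.0789) x2=(-1.8398)
step 35: x0=(-0.2940) x1=(2.1080) x2=(-1.8470)
step 36: x0=(-0.3421) x1=(2.1371) x2=(-1.8541)
step 37: x0=(-0.3904) x1=(2.1663) x2=(-1.8609)
step 38: x0=(-0.4391) x1=(2.1956) x2=(-1.8675)
step 39: x0=(-0.4880) x1=(2.2248) x2=(-1.8738)
step 40: x0=(-0.5373) x1=(2.2541) x2=(-1.8798)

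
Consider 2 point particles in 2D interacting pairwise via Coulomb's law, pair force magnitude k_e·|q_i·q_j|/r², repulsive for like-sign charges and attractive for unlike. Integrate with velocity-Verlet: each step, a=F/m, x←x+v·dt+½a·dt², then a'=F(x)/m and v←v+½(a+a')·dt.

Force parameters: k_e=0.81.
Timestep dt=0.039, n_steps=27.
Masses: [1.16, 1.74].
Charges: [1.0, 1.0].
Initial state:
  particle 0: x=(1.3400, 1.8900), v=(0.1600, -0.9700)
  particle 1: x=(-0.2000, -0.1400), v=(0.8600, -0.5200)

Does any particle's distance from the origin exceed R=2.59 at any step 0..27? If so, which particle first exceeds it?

no

step 0: x0=(1.3400, 1.8900) x1=(-0.2000, -0.1400)
step 1: x0=(1.3463, 1.8522) x1=(-0.1665, -0.1603)
step 2: x0=(1.3527, 1.8146) x1=(-0.1331, -0.1807)
step 3: x0=(1.3592, 1.7771) x1=(-0.0997, -0.2012)
step 4: x0=(1.3658, 1.7398) x1=(-0.0664, -0.2218)
step 5: x0=(1.3725, 1.7026) x1=(-0.0331, -0.2425)
step 6: x0=(1.3793, 1.6655) x1=(0.0000, -0.2633)
step 7: x0=(1.3862, 1.6286) x1=(0.0331, -0.2842)
step 8: x0=(1.3932, 1.5918) x1=(0.0661, -0.3052)
step 9: x0=(1.4004, 1.5553) x1=(0.0990, -0.3263)
step 10: x0=(1.4076, 1.5188) x1=(0.1319, -0.3476)
step 11: x0=(1.4150, 1.4826) x1=(0.1647, -0.3689)
step 12: x0=(1.4225, 1.4465) x1=(0.1974, -0.3904)
step 13: x0=(1.4301, 1.4106) x1=(0.2300, -0.4119)
step 14: x0=(1.4379, 1.3749) x1=(0.2625, -0.4336)
step 15: x0=(1.4457, 1.3394) x1=(0.2950, -0.4555)
step 16: x0=(1.4537, 1.3041) x1=(0.3274, -0.4774)
step 17: x0=(1.4619, 1.2690) x1=(0.3597, -0.4995)
step 18: x0=(1.4701, 1.2341) x1=(0.3919, -0.5217)
step 19: x0=(1.4785, 1.1994) x1=(0.4240, -0.5441)
step 20: x0=(1.4870, 1.1650) x1=(0.4560, -0.5666)
step 21: x0=(1.4956, 1.1307) x1=(0.4879, -0.5893)
step 22: x0=(1.5044, 1.0967) x1=(0.5198, -0.6121)
step 23: x0=(1.5133, 1.0629) x1=(0.5515, -0.6351)
step 24: x0=(1.5224, 1.0294) x1=(0.5832, -0.6583)
step 25: x0=(1.5316, 0.9961) x1=(0.6148, -0.6816)
step 26: x0=(1.5409, 0.9631) x1=(0.6462, -0.7050)
step 27: x0=(1.5504, 0.9303) x1=(0.6776, -0.7287)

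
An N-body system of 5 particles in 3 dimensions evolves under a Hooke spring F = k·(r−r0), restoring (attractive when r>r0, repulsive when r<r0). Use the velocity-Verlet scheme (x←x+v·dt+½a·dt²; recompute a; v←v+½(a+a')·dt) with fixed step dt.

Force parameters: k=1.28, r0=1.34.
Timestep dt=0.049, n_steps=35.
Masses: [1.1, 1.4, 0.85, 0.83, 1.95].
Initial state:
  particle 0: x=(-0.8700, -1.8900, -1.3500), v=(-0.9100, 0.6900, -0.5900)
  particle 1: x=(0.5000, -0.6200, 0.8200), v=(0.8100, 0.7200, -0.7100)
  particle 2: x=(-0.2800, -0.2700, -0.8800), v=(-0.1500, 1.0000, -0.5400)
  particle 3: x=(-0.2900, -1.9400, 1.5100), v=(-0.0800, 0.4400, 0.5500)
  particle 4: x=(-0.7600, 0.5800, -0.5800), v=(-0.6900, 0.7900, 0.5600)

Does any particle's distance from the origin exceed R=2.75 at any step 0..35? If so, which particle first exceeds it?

step 0: x0=(-0.8700, -1.8900, -1.3500) x1=(0.5000, -0.6200, 0.8200) x2=(-0.2800, -0.2700, -0.8800) x3=(-0.2900, -1.9400, 1.5100) x4=(-0.7600, 0.5800, -0.5800)
step 1: x0=(-0.9129, -1.8531, -1.3745) x1=(0.5379, -0.5851, 0.7829) x2=(-0.2869, -0.2240, -0.9036) x3=(-0.2947, -1.9134, 1.5291) x4=(-0.7934, 0.6164, -0.5514)
step 2: x0=(-0.9520, -1.8098, -1.3898) x1=(0.5720, -0.5511, 0.7414) x2=(-0.2931, -0.1842, -0.9214) x3=(-0.3011, -1.8766, 1.5322) x4=(-0.8257, 0.6482, -0.5204)
step 3: x0=(-0.9871, -1.7602, -1.3958) x1=(0.6020, -0.5180, 0.6956) x2=(-0.2984, -0.1504, -0.9333) x3=(-0.3091, -1.8295, 1.5191) x4=(-0.8570, 0.6753, -0.4872)
step 4: x0=(-1.0182, -1.7043, -1.3927) x1=(0.6277, -0.4858, 0.6457) x2=(-0.3030, -0.1226, -0.9394) x3=(-0.3188, -1.7721, 1.4899) x4=(-0.8872, 0.6978, -0.4520)
step 5: x0=(-1.0450, -1.6424, -1.3805) x1=(0.6491, -0.4545, 0.5919) x2=(-0.3069, -0.1004, -0.9398) x3=(-0.3302, -1.7047, 1.4449) x4=(-0.9162, 0.7157, -0.4148)
step 6: x0=(-1.0676, -1.5747, -1.3595) x1=(0.6661, -0.4241, 0.5346) x2=(-0.3102, -0.0835, -0.9349) x3=(-0.3433, -1.6278, 1.3849) x4=(-0.9440, 0.7292, -0.3760)
step 7: x0=(-1.0859, -1.5014, -1.3302) x1=(0.6786, -0.3946, 0.4739) x2=(-0.3129, -0.0714, -0.9249) x3=(-0.3581, -1.5418, 1.3106) x4=(-0.9705, 0.7384, -0.3357)
step 8: x0=(-1.1001, -1.4229, -1.2930) x1=(0.6867, -0.3657, 0.4102) x2=(-0.3152, -0.0636, -0.9102) x3=(-0.3745, -1.4475, 1.2233) x4=(-0.9957, 0.7435, -0.2940)
step 9: x0=(-1.1103, -1.3397, -1.2486) x1=(0.6905, -0.3375, 0.3439) x2=(-0.3170, -0.0595, -0.8913) x3=(-0.3923, -1.3457, 1.1241) x4=(-1.0196, 0.7449, -0.2514)
step 10: x0=(-1.1167, -1.2522, -1.1976) x1=(0.6901, -0.3098, 0.2753) x2=(-0.3186, -0.0585, -0.8688) x3=(-0.4116, -1.2373, 1.0145) x4=(-1.0422, 0.7428, -0.2080)
step 11: x0=(-1.1196, -1.1610, -1.1410) x1=(0.6858, -0.2826, 0.2048) x2=(-0.3199, -0.0599, -0.8434) x3=(-0.4322, -1.1234, 0.8963) x4=(-1.0634, 0.7375, -0.1639)
step 12: x0=(-1.1194, -1.0665, -1.0795) x1=(0.6779, -0.2557, 0.1327) x2=(-0.3210, -0.0630, -0.8155) x3=(-0.4540, -1.0050, 0.7710) x4=(-1.0834, 0.7294, -0.1196)
step 13: x0=(-1.1166, -0.9694, -1.0140) x1=(0.6667, -0.2289, 0.0593) x2=(-0.3219, -0.0670, -0.7860) x3=(-0.4767, -0.8832, 0.6406) x4=(-1.1022, 0.7189, -0.0751)
step 14: x0=(-1.1115, -0.8701, -0.9455) x1=(0.6524, -0.2022, -0.0150) x2=(-0.3228, -0.0713, -0.7556) x3=(-0.5003, -0.7590, 0.5067) x4=(-1.1198, 0.7065, -0.0307)
step 15: x0=(-1.1048, -0.7694, -0.8748) x1=(0.6357, -0.1754, -0.0898) x2=(-0.3234, -0.0752, -0.7250) x3=(-0.5246, -0.6336, 0.3713) x4=(-1.1363, 0.6924, 0.0136)
step 16: x0=(-1.0970, -0.6678, -0.8028) x1=(0.6167, -0.1484, -0.1649) x2=(-0.3238, -0.0783, -0.6949) x3=(-0.5492, -0.5078, 0.2359) x4=(-1.1517, 0.6772, 0.0575)
step 17: x0=(-1.0889, -0.5658, -0.7305) x1=(0.5961, -0.1213, -0.2401) x2=(-0.3238, -0.0801, -0.6660) x3=(-0.5740, -0.3824, 0.1019) x4=(-1.1663, 0.6612, 0.1012)
step 18: x0=(-1.0810, -0.4640, -0.6584) x1=(0.5740, -0.0938, -0.3150) x2=(-0.3231, -0.0803, -0.6390) x3=(-0.5987, -0.2580, -0.0292) x4=(-1.1801, 0.6448, 0.1445)
step 19: x0=(-1.0742, -0.3628, -0.5872) x1=(0.5510, -0.0660, -0.3895) x2=(-0.3212, -0.0791, -0.6144) x3=(-0.6231, -0.1345, -0.1568) x4=(-1.1931, 0.6283, 0.1875)
step 20: x0=(-1.0692, -0.2628, -0.5173) x1=(0.5274, -0.0377, -0.4636) x2=(-0.3176, -0.0768, -0.5926) x3=(-0.6473, -0.0113, -0.2807) x4=(-1.2056, 0.6119, 0.2306)
step 21: x0=(-1.0666, -0.1645, -0.4484) x1=(0.5033, -0.0091, -0.5371) x2=(-0.3116, -0.0745, -0.5733) x3=(-0.6714, 0.1128, -0.4017) x4=(-1.2175, 0.5957, 0.2736)
step 22: x0=(-1.0668, -0.0683, -0.3801) x1=(0.4789, 0.0200, -0.6099) x2=(-0.3029, -0.0734, -0.5555) x3=(-0.6954, 0.2395, -0.5219) x4=(-1.2288, 0.5797, 0.3169)
step 23: x0=(-1.0693, 0.0259, -0.3116) x1=(0.4542, 0.0495, -0.6821) x2=(-0.2922, -0.0742, -0.5380) x3=(-0.7195, 0.3699, -0.6436) x4=(-1.2394, 0.5639, 0.3604)
step 24: x0=(-1.0737, 0.1183, -0.2427) x1=(0.4292, 0.0796, -0.7537) x2=(-0.2801, -0.0773, -0.5200) x3=(-0.7440, 0.5037, -0.7679) x4=(-1.2492, 0.5483, 0.4040)
step 25: x0=(-1.0790, 0.2092, -0.1736) x1=(0.4038, 0.1102, -0.8245) x2=(-0.2675, -0.0825, -0.5010) x3=(-0.7688, 0.6404, -0.8947) x4=(-1.2582, 0.5327, 0.4476)
step 26: x0=(-1.0846, 0.2990, -0.1048) x1=(0.3776, 0.1415, -0.8946) x2=(-0.2550, -0.0895, -0.4807) x3=(-0.7941, 0.7789, -1.0230) x4=(-1.2662, 0.5173, 0.4910)
step 27: x0=(-1.0900, 0.3883, -0.0372) x1=(0.3504, 0.1735, -0.9637) x2=(-0.2432, -0.0977, -0.4591) x3=(-0.8197, 0.9183, -1.1516) x4=(-1.2733, 0.5019, 0.5340)
step 28: x0=(-1.0944, 0.4772, 0.0283) x1=(0.3217, 0.2064, -1.0318) x2=(-0.2325, -0.1067, -0.4363) x3=(-0.8455, 1.0571, -1.2788) x4=(-1.2792, 0.4866, 0.5762)
step 29: x0=(-1.0976, 0.5664, 0.0911) x1=(0.2913, 0.2402, -1.0987) x2=(-0.2232, -0.1157, -0.4125) x3=(-0.8712, 1.1943, -1.4029) x4=(-1.2840, 0.4712, 0.6173)
step 30: x0=(-1.0991, 0.6561, 0.1503) x1=(0.2587, 0.2750, -1.1639) x2=(-0.2156, -0.1241, -0.3881) x3=(-0.8966, 1.3284, -1.5220) x4=(-1.2876, 0.4558, 0.6569)
step 31: x0=(-1.0987, 0.7469, 0.2054) x1=(0.2236, 0.3110, -1.2272) x2=(-0.2099, -0.1311, -0.3635) x3=(-0.9212, 1.4581, -1.6345) x4=(-1.2900, 0.4403, 0.6945)
step 32: x0=(-1.0962, 0.8388, 0.2558) x1=(0.1858, 0.3481, -1.2882) x2=(-0.2063, -0.1359, -0.3390) x3=(-0.9449, 1.5820, -1.7385) x4=(-1.2911, 0.4248, 0.7296)
step 33: x0=(-1.0916, 0.9320, 0.3011) x1=(0.1452, 0.3865, -1.3466) x2=(-0.2051, -0.1377, -0.3153) x3=(-0.9673, 1.6990, -1.8325) x4=(-1.2909, 0.4093, 0.7617)
step 34: x0=(-1.0848, 1.0265, 0.3410) x1=(0.1014, 0.4262, -1.4020) x2=(-0.2063, -0.1358, -0.2928) x3=(-0.9882, 1.8078, -1.9151) x4=(-1.2892, 0.3940, 0.7904)
step 35: x0=(-1.0757, 1.1219, 0.3751) x1=(0.0546, 0.4673, -1.4540) x2=(-0.2101, -0.1296, -0.2719) x3=(-1.0074, 1.9076, -1.9848) x4=(-1.2862, 0.3792, 0.8151)

yes, particle 3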